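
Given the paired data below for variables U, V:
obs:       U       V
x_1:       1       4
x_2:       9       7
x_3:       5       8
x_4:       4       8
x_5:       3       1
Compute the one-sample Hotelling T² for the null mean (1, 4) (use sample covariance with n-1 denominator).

Step 1 — sample mean vector:
  mean(U) = (1 + 9 + 5 + 4 + 3) / 5 = 22/5 = 4.4
  mean(V) = (4 + 7 + 8 + 8 + 1) / 5 = 28/5 = 5.6
  x̄ = (4.4, 5.6),  deviation x̄ - mu_0 = (4.4, 5.6) - (1, 4) = (3.4, 1.6).

Step 2 — sample covariance matrix, S[i,j] = (1/(n-1)) · Σ_k (x_{k,i} - mean_i) · (x_{k,j} - mean_j), divisor n-1 = 4:
  S[U,U] = ((-3.4)·(-3.4) + (4.6)·(4.6) + (0.6)·(0.6) + (-0.4)·(-0.4) + (-1.4)·(-1.4)) / 4 = 35.2/4 = 8.8
  S[U,V] = ((-3.4)·(-1.6) + (4.6)·(1.4) + (0.6)·(2.4) + (-0.4)·(2.4) + (-1.4)·(-4.6)) / 4 = 18.8/4 = 4.7
  S[V,V] = ((-1.6)·(-1.6) + (1.4)·(1.4) + (2.4)·(2.4) + (2.4)·(2.4) + (-4.6)·(-4.6)) / 4 = 37.2/4 = 9.3
  S = [[8.8, 4.7],
 [4.7, 9.3]].

Step 3 — invert S. det(S) = 8.8·9.3 - (4.7)² = 59.75.
  S^{-1} = (1/det) · [[d, -b], [-b, a]] = [[0.1556, -0.0787],
 [-0.0787, 0.1473]].

Step 4 — quadratic form (x̄ - mu_0)^T · S^{-1} · (x̄ - mu_0):
  S^{-1} · (x̄ - mu_0) = (0.4033, -0.0318),
  (x̄ - mu_0)^T · [...] = (3.4)·(0.4033) + (1.6)·(-0.0318) = 1.3205.

Step 5 — scale by n: T² = 5 · 1.3205 = 6.6025.

T² ≈ 6.6025


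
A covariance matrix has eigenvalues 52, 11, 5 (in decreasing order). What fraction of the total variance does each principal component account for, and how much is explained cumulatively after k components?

Step 1 — total variance = trace(Sigma) = Σ λ_i = 52 + 11 + 5 = 68.

Step 2 — fraction explained by component i = λ_i / Σ λ:
  PC1: 52/68 = 0.7647
  PC2: 11/68 = 0.1618
  PC3: 5/68 = 0.0735

Step 3 — cumulative fraction after k components = (λ_1 + ... + λ_k) / Σ λ:
  k = 1: 52/68 = 0.7647
  k = 2: (52 + 11)/68 = 63/68 = 0.9265
  k = 3: (52 + 11 + 5)/68 = 68/68 = 1

Summary (fraction, with percent):

explained: PC1 0.7647 (76.47%), PC2 0.1618 (16.18%), PC3 0.0735 (7.35%);  cumulative: 0.7647, 0.9265, 1


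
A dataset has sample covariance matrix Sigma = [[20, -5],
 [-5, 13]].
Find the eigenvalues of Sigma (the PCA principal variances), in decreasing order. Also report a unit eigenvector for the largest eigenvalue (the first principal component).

Step 1 — characteristic polynomial of 2×2 Sigma:
  det(Sigma - λI) = λ² - trace · λ + det = 0.
  trace = 20 + 13 = 33, det = 20·13 - (-5)² = 235.
Step 2 — discriminant:
  Δ = trace² - 4·det = 1089 - 940 = 149.
Step 3 — eigenvalues:
  λ = (trace ± √Δ)/2 = (33 ± 12.2066)/2,
  λ_1 = 22.6033,  λ_2 = 10.3967.

Step 4 — unit eigenvector for λ_1: solve (Sigma - λ_1 I)v = 0. First row:
  (20 - 22.6033)·v_x + (-5)·v_y = 0, i.e. (-2.6033)·v_x + (-5)·v_y = 0,
  so v ∝ (b, λ_1 - a) = (-5, 2.6033); multiply by -1 so the first entry is positive: u = (5, -2.6033).
  ||u|| = √((5)² + (-2.6033)²) = √(31.7771) ≈ 5.6371,
  v_1 = u/||u|| ≈ (0.887, -0.4618) (||v_1|| = 1).

λ_1 = 22.6033,  λ_2 = 10.3967;  v_1 ≈ (0.887, -0.4618)


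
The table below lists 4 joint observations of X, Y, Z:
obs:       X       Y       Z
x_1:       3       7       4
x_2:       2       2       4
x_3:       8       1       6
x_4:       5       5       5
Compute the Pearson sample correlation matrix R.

Step 1 — column means:
  mean(X) = (3 + 2 + 8 + 5) / 4 = 18/4 = 4.5
  mean(Y) = (7 + 2 + 1 + 5) / 4 = 15/4 = 3.75
  mean(Z) = (4 + 4 + 6 + 5) / 4 = 19/4 = 4.75

Step 2 — sample variances and covariances s[i,j] = (1/(n-1)) · Σ_k (x_{k,i} - mean_i) · (x_{k,j} - mean_j), with n-1 = 3:
  s[X,X] = ((-1.5)·(-1.5) + (-2.5)·(-2.5) + (3.5)·(3.5) + (0.5)·(0.5)) / 3 = 21/3 = 7
  s[X,Y] = ((-1.5)·(3.25) + (-2.5)·(-1.75) + (3.5)·(-2.75) + (0.5)·(1.25)) / 3 = -9.5/3 = -3.1667
  s[X,Z] = ((-1.5)·(-0.75) + (-2.5)·(-0.75) + (3.5)·(1.25) + (0.5)·(0.25)) / 3 = 7.5/3 = 2.5
  s[Y,Y] = ((3.25)·(3.25) + (-1.75)·(-1.75) + (-2.75)·(-2.75) + (1.25)·(1.25)) / 3 = 22.75/3 = 7.5833
  s[Y,Z] = ((3.25)·(-0.75) + (-1.75)·(-0.75) + (-2.75)·(1.25) + (1.25)·(0.25)) / 3 = -4.25/3 = -1.4167
  s[Z,Z] = ((-0.75)·(-0.75) + (-0.75)·(-0.75) + (1.25)·(1.25) + (0.25)·(0.25)) / 3 = 2.75/3 = 0.9167
  Sample standard deviations s_i = √(s[i,i]):
  s(X) = √(7) = 2.6458
  s(Y) = √(7.5833) = 2.7538
  s(Z) = √(0.9167) = 0.9574

Step 3 — r_{ij} = s_{ij} / (s_i · s_j):
  r[X,X] = 1 (diagonal).
  r[X,Y] = -3.1667 / (2.6458 · 2.7538) = -3.1667 / 7.2858 = -0.4346
  r[X,Z] = 2.5 / (2.6458 · 0.9574) = 2.5 / 2.5331 = 0.9869
  r[Y,Y] = 1 (diagonal).
  r[Y,Z] = -1.4167 / (2.7538 · 0.9574) = -1.4167 / 2.6365 = -0.5373
  r[Z,Z] = 1 (diagonal).

R is symmetric with unit diagonal. Assembling:

R = [[1, -0.4346, 0.9869],
 [-0.4346, 1, -0.5373],
 [0.9869, -0.5373, 1]]


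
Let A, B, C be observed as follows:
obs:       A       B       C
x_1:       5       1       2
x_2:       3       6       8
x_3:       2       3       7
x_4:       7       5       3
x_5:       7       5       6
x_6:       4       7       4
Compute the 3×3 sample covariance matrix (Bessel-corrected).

Step 1 — column means:
  mean(A) = (5 + 3 + 2 + 7 + 7 + 4) / 6 = 28/6 = 4.6667
  mean(B) = (1 + 6 + 3 + 5 + 5 + 7) / 6 = 27/6 = 4.5
  mean(C) = (2 + 8 + 7 + 3 + 6 + 4) / 6 = 30/6 = 5

Step 2 — sample covariance S[i,j] = (1/(n-1)) · Σ_k (x_{k,i} - mean_i) · (x_{k,j} - mean_j), with n-1 = 5.
  S[A,A] = ((0.3333)·(0.3333) + (-1.6667)·(-1.6667) + (-2.6667)·(-2.6667) + (2.3333)·(2.3333) + (2.3333)·(2.3333) + (-0.6667)·(-0.6667)) / 5 = 21.3333/5 = 4.2667
  S[A,B] = ((0.3333)·(-3.5) + (-1.6667)·(1.5) + (-2.6667)·(-1.5) + (2.3333)·(0.5) + (2.3333)·(0.5) + (-0.6667)·(2.5)) / 5 = 1/5 = 0.2
  S[A,C] = ((0.3333)·(-3) + (-1.6667)·(3) + (-2.6667)·(2) + (2.3333)·(-2) + (2.3333)·(1) + (-0.6667)·(-1)) / 5 = -13/5 = -2.6
  S[B,B] = ((-3.5)·(-3.5) + (1.5)·(1.5) + (-1.5)·(-1.5) + (0.5)·(0.5) + (0.5)·(0.5) + (2.5)·(2.5)) / 5 = 23.5/5 = 4.7
  S[B,C] = ((-3.5)·(-3) + (1.5)·(3) + (-1.5)·(2) + (0.5)·(-2) + (0.5)·(1) + (2.5)·(-1)) / 5 = 9/5 = 1.8
  S[C,C] = ((-3)·(-3) + (3)·(3) + (2)·(2) + (-2)·(-2) + (1)·(1) + (-1)·(-1)) / 5 = 28/5 = 5.6

S is symmetric (S[j,i] = S[i,j]). Assembling:

S = [[4.2667, 0.2, -2.6],
 [0.2, 4.7, 1.8],
 [-2.6, 1.8, 5.6]]


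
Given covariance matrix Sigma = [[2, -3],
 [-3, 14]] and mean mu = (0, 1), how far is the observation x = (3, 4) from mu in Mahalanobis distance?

Step 1 — centre the observation: (x - mu) = (3, 3).

Step 2 — invert Sigma. det(Sigma) = 2·14 - (-3)² = 19.
  Sigma^{-1} = (1/det) · [[d, -b], [-b, a]] = [[0.7368, 0.1579],
 [0.1579, 0.1053]].

Step 3 — form the quadratic (x - mu)^T · Sigma^{-1} · (x - mu):
  Sigma^{-1} · (x - mu) = (2.6842, 0.7895).
  (x - mu)^T · [Sigma^{-1} · (x - mu)] = (3)·(2.6842) + (3)·(0.7895) = 10.4211.

Step 4 — take square root: d = √(10.4211) ≈ 3.2282.

d(x, mu) = √(10.4211) ≈ 3.2282


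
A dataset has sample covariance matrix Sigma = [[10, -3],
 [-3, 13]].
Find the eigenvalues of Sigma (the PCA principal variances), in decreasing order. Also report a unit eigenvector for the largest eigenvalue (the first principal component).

Step 1 — characteristic polynomial of 2×2 Sigma:
  det(Sigma - λI) = λ² - trace · λ + det = 0.
  trace = 10 + 13 = 23, det = 10·13 - (-3)² = 121.
Step 2 — discriminant:
  Δ = trace² - 4·det = 529 - 484 = 45.
Step 3 — eigenvalues:
  λ = (trace ± √Δ)/2 = (23 ± 6.7082)/2,
  λ_1 = 14.8541,  λ_2 = 8.1459.

Step 4 — unit eigenvector for λ_1: solve (Sigma - λ_1 I)v = 0. First row:
  (10 - 14.8541)·v_x + (-3)·v_y = 0, i.e. (-4.8541)·v_x + (-3)·v_y = 0,
  so v ∝ (b, λ_1 - a) = (-3, 4.8541); multiply by -1 so the first entry is positive: u = (3, -4.8541).
  ||u|| = √((3)² + (-4.8541)²) = √(32.5623) ≈ 5.7063,
  v_1 = u/||u|| ≈ (0.5257, -0.8507) (||v_1|| = 1).

λ_1 = 14.8541,  λ_2 = 8.1459;  v_1 ≈ (0.5257, -0.8507)


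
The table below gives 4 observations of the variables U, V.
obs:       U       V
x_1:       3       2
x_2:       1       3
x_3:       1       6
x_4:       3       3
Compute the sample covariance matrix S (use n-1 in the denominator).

Step 1 — column means:
  mean(U) = (3 + 1 + 1 + 3) / 4 = 8/4 = 2
  mean(V) = (2 + 3 + 6 + 3) / 4 = 14/4 = 3.5

Step 2 — sample covariance S[i,j] = (1/(n-1)) · Σ_k (x_{k,i} - mean_i) · (x_{k,j} - mean_j), with n-1 = 3.
  S[U,U] = ((1)·(1) + (-1)·(-1) + (-1)·(-1) + (1)·(1)) / 3 = 4/3 = 1.3333
  S[U,V] = ((1)·(-1.5) + (-1)·(-0.5) + (-1)·(2.5) + (1)·(-0.5)) / 3 = -4/3 = -1.3333
  S[V,V] = ((-1.5)·(-1.5) + (-0.5)·(-0.5) + (2.5)·(2.5) + (-0.5)·(-0.5)) / 3 = 9/3 = 3

S is symmetric (S[j,i] = S[i,j]). Assembling:

S = [[1.3333, -1.3333],
 [-1.3333, 3]]


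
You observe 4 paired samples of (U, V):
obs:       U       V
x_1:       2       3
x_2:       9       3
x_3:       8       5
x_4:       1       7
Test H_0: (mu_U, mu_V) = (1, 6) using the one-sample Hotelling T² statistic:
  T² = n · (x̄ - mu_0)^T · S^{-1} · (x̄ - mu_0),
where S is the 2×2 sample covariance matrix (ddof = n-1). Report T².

Step 1 — sample mean vector:
  mean(U) = (2 + 9 + 8 + 1) / 4 = 20/4 = 5
  mean(V) = (3 + 3 + 5 + 7) / 4 = 18/4 = 4.5
  x̄ = (5, 4.5),  deviation x̄ - mu_0 = (5, 4.5) - (1, 6) = (4, -1.5).

Step 2 — sample covariance matrix, S[i,j] = (1/(n-1)) · Σ_k (x_{k,i} - mean_i) · (x_{k,j} - mean_j), divisor n-1 = 3:
  S[U,U] = ((-3)·(-3) + (4)·(4) + (3)·(3) + (-4)·(-4)) / 3 = 50/3 = 16.6667
  S[U,V] = ((-3)·(-1.5) + (4)·(-1.5) + (3)·(0.5) + (-4)·(2.5)) / 3 = -10/3 = -3.3333
  S[V,V] = ((-1.5)·(-1.5) + (-1.5)·(-1.5) + (0.5)·(0.5) + (2.5)·(2.5)) / 3 = 11/3 = 3.6667
  S = [[16.6667, -3.3333],
 [-3.3333, 3.6667]].

Step 3 — invert S. det(S) = 16.6667·3.6667 - (-3.3333)² = 50.
  S^{-1} = (1/det) · [[d, -b], [-b, a]] = [[0.0733, 0.0667],
 [0.0667, 0.3333]].

Step 4 — quadratic form (x̄ - mu_0)^T · S^{-1} · (x̄ - mu_0):
  S^{-1} · (x̄ - mu_0) = (0.1933, -0.2333),
  (x̄ - mu_0)^T · [...] = (4)·(0.1933) + (-1.5)·(-0.2333) = 1.1233.

Step 5 — scale by n: T² = 4 · 1.1233 = 4.4933.

T² ≈ 4.4933


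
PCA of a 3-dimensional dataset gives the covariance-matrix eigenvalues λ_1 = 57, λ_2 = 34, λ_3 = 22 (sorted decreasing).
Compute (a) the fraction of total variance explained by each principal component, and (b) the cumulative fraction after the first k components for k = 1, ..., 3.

Step 1 — total variance = trace(Sigma) = Σ λ_i = 57 + 34 + 22 = 113.

Step 2 — fraction explained by component i = λ_i / Σ λ:
  PC1: 57/113 = 0.5044
  PC2: 34/113 = 0.3009
  PC3: 22/113 = 0.1947

Step 3 — cumulative fraction after k components = (λ_1 + ... + λ_k) / Σ λ:
  k = 1: 57/113 = 0.5044
  k = 2: (57 + 34)/113 = 91/113 = 0.8053
  k = 3: (57 + 34 + 22)/113 = 113/113 = 1

Summary (fraction, with percent):

explained: PC1 0.5044 (50.44%), PC2 0.3009 (30.09%), PC3 0.1947 (19.47%);  cumulative: 0.5044, 0.8053, 1


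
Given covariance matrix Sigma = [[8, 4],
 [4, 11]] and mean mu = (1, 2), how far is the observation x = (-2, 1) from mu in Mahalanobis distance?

Step 1 — centre the observation: (x - mu) = (-3, -1).

Step 2 — invert Sigma. det(Sigma) = 8·11 - (4)² = 72.
  Sigma^{-1} = (1/det) · [[d, -b], [-b, a]] = [[0.1528, -0.0556],
 [-0.0556, 0.1111]].

Step 3 — form the quadratic (x - mu)^T · Sigma^{-1} · (x - mu):
  Sigma^{-1} · (x - mu) = (-0.4028, 0.0556).
  (x - mu)^T · [Sigma^{-1} · (x - mu)] = (-3)·(-0.4028) + (-1)·(0.0556) = 1.1528.

Step 4 — take square root: d = √(1.1528) ≈ 1.0737.

d(x, mu) = √(1.1528) ≈ 1.0737


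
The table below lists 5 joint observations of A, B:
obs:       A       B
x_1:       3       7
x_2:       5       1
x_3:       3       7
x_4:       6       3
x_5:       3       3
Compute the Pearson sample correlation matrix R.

Step 1 — column means:
  mean(A) = (3 + 5 + 3 + 6 + 3) / 5 = 20/5 = 4
  mean(B) = (7 + 1 + 7 + 3 + 3) / 5 = 21/5 = 4.2

Step 2 — sample variances and covariances s[i,j] = (1/(n-1)) · Σ_k (x_{k,i} - mean_i) · (x_{k,j} - mean_j), with n-1 = 4:
  s[A,A] = ((-1)·(-1) + (1)·(1) + (-1)·(-1) + (2)·(2) + (-1)·(-1)) / 4 = 8/4 = 2
  s[A,B] = ((-1)·(2.8) + (1)·(-3.2) + (-1)·(2.8) + (2)·(-1.2) + (-1)·(-1.2)) / 4 = -10/4 = -2.5
  s[B,B] = ((2.8)·(2.8) + (-3.2)·(-3.2) + (2.8)·(2.8) + (-1.2)·(-1.2) + (-1.2)·(-1.2)) / 4 = 28.8/4 = 7.2
  Sample standard deviations s_i = √(s[i,i]):
  s(A) = √(2) = 1.4142
  s(B) = √(7.2) = 2.6833

Step 3 — r_{ij} = s_{ij} / (s_i · s_j):
  r[A,A] = 1 (diagonal).
  r[A,B] = -2.5 / (1.4142 · 2.6833) = -2.5 / 3.7947 = -0.6588
  r[B,B] = 1 (diagonal).

R is symmetric with unit diagonal. Assembling:

R = [[1, -0.6588],
 [-0.6588, 1]]


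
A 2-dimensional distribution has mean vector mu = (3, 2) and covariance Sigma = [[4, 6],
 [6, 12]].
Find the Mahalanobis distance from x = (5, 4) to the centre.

Step 1 — centre the observation: (x - mu) = (2, 2).

Step 2 — invert Sigma. det(Sigma) = 4·12 - (6)² = 12.
  Sigma^{-1} = (1/det) · [[d, -b], [-b, a]] = [[1, -0.5],
 [-0.5, 0.3333]].

Step 3 — form the quadratic (x - mu)^T · Sigma^{-1} · (x - mu):
  Sigma^{-1} · (x - mu) = (1, -0.3333).
  (x - mu)^T · [Sigma^{-1} · (x - mu)] = (2)·(1) + (2)·(-0.3333) = 1.3333.

Step 4 — take square root: d = √(1.3333) ≈ 1.1547.

d(x, mu) = √(1.3333) ≈ 1.1547


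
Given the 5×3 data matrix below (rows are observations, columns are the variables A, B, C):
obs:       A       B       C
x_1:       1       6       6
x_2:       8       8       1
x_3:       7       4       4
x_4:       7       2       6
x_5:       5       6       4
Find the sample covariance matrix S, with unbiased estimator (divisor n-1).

Step 1 — column means:
  mean(A) = (1 + 8 + 7 + 7 + 5) / 5 = 28/5 = 5.6
  mean(B) = (6 + 8 + 4 + 2 + 6) / 5 = 26/5 = 5.2
  mean(C) = (6 + 1 + 4 + 6 + 4) / 5 = 21/5 = 4.2

Step 2 — sample covariance S[i,j] = (1/(n-1)) · Σ_k (x_{k,i} - mean_i) · (x_{k,j} - mean_j), with n-1 = 4.
  S[A,A] = ((-4.6)·(-4.6) + (2.4)·(2.4) + (1.4)·(1.4) + (1.4)·(1.4) + (-0.6)·(-0.6)) / 4 = 31.2/4 = 7.8
  S[A,B] = ((-4.6)·(0.8) + (2.4)·(2.8) + (1.4)·(-1.2) + (1.4)·(-3.2) + (-0.6)·(0.8)) / 4 = -3.6/4 = -0.9
  S[A,C] = ((-4.6)·(1.8) + (2.4)·(-3.2) + (1.4)·(-0.2) + (1.4)·(1.8) + (-0.6)·(-0.2)) / 4 = -13.6/4 = -3.4
  S[B,B] = ((0.8)·(0.8) + (2.8)·(2.8) + (-1.2)·(-1.2) + (-3.2)·(-3.2) + (0.8)·(0.8)) / 4 = 20.8/4 = 5.2
  S[B,C] = ((0.8)·(1.8) + (2.8)·(-3.2) + (-1.2)·(-0.2) + (-3.2)·(1.8) + (0.8)·(-0.2)) / 4 = -13.2/4 = -3.3
  S[C,C] = ((1.8)·(1.8) + (-3.2)·(-3.2) + (-0.2)·(-0.2) + (1.8)·(1.8) + (-0.2)·(-0.2)) / 4 = 16.8/4 = 4.2

S is symmetric (S[j,i] = S[i,j]). Assembling:

S = [[7.8, -0.9, -3.4],
 [-0.9, 5.2, -3.3],
 [-3.4, -3.3, 4.2]]


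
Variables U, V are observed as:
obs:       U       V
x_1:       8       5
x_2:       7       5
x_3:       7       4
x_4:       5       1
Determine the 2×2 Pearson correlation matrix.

Step 1 — column means:
  mean(U) = (8 + 7 + 7 + 5) / 4 = 27/4 = 6.75
  mean(V) = (5 + 5 + 4 + 1) / 4 = 15/4 = 3.75

Step 2 — sample variances and covariances s[i,j] = (1/(n-1)) · Σ_k (x_{k,i} - mean_i) · (x_{k,j} - mean_j), with n-1 = 3:
  s[U,U] = ((1.25)·(1.25) + (0.25)·(0.25) + (0.25)·(0.25) + (-1.75)·(-1.75)) / 3 = 4.75/3 = 1.5833
  s[U,V] = ((1.25)·(1.25) + (0.25)·(1.25) + (0.25)·(0.25) + (-1.75)·(-2.75)) / 3 = 6.75/3 = 2.25
  s[V,V] = ((1.25)·(1.25) + (1.25)·(1.25) + (0.25)·(0.25) + (-2.75)·(-2.75)) / 3 = 10.75/3 = 3.5833
  Sample standard deviations s_i = √(s[i,i]):
  s(U) = √(1.5833) = 1.2583
  s(V) = √(3.5833) = 1.893

Step 3 — r_{ij} = s_{ij} / (s_i · s_j):
  r[U,U] = 1 (diagonal).
  r[U,V] = 2.25 / (1.2583 · 1.893) = 2.25 / 2.3819 = 0.9446
  r[V,V] = 1 (diagonal).

R is symmetric with unit diagonal. Assembling:

R = [[1, 0.9446],
 [0.9446, 1]]


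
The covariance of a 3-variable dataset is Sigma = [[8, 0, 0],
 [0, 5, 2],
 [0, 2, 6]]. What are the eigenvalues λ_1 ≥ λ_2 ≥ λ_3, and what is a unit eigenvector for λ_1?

Step 1 — characteristic polynomial p(λ) = det(λI - Sigma) = λ³ - tr·λ² + c_1·λ - det, where tr = trace, c_1 = sum of the principal 2×2 minors, det = det(Sigma):
  tr = 8 + 5 + 6 = 19,
  c_1 = (8·5 - (0)²) + (8·6 - (0)²) + (5·6 - (2)²) = 40 + 48 + 26 = 114,
  det = 8·(5·6 - (2)²) - (0)·((0)·6 - (2)·(0)) + (0)·((0)·(2) - 5·(0)) = 8·(26) - (0)·(0) + (0)·(0) = 208.
  So p(λ) = λ³ - 19λ² + 114λ - 208.
Step 2 — look for an integer root (rational root theorem: any rational root is an integer divisor of 208). Testing λ = 8:
  p(8) = 512 - 1216 + 912 - 208 = 0  ✓
  Dividing out (λ - 8): p(λ) = (λ - 8)(λ² - 11λ + 26).
Step 3 — remaining eigenvalues from the quadratic λ² - 11λ + 26 = 0:
  Δ = 11² - 4·26 = 121 - 104 = 17,  λ = (11 ± √17)/2 = (11 ± 4.1231)/2 ≈ 7.5616 or 3.4384.
  Sorted: λ_1 = 8,  λ_2 = 7.5616,  λ_3 = 3.4384  (check: sum = 19 = tr ✓).

Step 4 — unit eigenvector for λ_1 = 8: v spans the null space of (Sigma - λ_1 I), whose rows are
  r_1 = (0, 0, 0),  r_2 = (0, -3, 2),  r_3 = (0, 2, -2).
  v is orthogonal to every row, so take v ∝ r_2 × r_3 = ((-3)·(-2) - (2)·(2), (2)·(0) - (0)·(-2), (0)·(2) - (-3)·(0)) = (2, 0, 0).
  Rescale (divide by 2): u = (1, 0, 0).
  ||u|| = √((1)² + (0)² + (0)²) = √(1) = 1,  v_1 = u/||u|| ≈ (1, 0, 0) (||v_1|| = 1).

λ_1 = 8,  λ_2 = 7.5616,  λ_3 = 3.4384;  v_1 ≈ (1, 0, 0)


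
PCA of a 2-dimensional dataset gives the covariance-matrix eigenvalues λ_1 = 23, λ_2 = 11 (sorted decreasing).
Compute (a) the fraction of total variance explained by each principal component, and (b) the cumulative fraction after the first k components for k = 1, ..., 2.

Step 1 — total variance = trace(Sigma) = Σ λ_i = 23 + 11 = 34.

Step 2 — fraction explained by component i = λ_i / Σ λ:
  PC1: 23/34 = 0.6765
  PC2: 11/34 = 0.3235

Step 3 — cumulative fraction after k components = (λ_1 + ... + λ_k) / Σ λ:
  k = 1: 23/34 = 0.6765
  k = 2: (23 + 11)/34 = 34/34 = 1

Summary (fraction, with percent):

explained: PC1 0.6765 (67.65%), PC2 0.3235 (32.35%);  cumulative: 0.6765, 1


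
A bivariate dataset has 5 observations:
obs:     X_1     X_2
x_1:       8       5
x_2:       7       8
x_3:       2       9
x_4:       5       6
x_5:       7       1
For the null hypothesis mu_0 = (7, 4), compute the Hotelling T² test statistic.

Step 1 — sample mean vector:
  mean(X_1) = (8 + 7 + 2 + 5 + 7) / 5 = 29/5 = 5.8
  mean(X_2) = (5 + 8 + 9 + 6 + 1) / 5 = 29/5 = 5.8
  x̄ = (5.8, 5.8),  deviation x̄ - mu_0 = (5.8, 5.8) - (7, 4) = (-1.2, 1.8).

Step 2 — sample covariance matrix, S[i,j] = (1/(n-1)) · Σ_k (x_{k,i} - mean_i) · (x_{k,j} - mean_j), divisor n-1 = 4:
  S[X_1,X_1] = ((2.2)·(2.2) + (1.2)·(1.2) + (-3.8)·(-3.8) + (-0.8)·(-0.8) + (1.2)·(1.2)) / 4 = 22.8/4 = 5.7
  S[X_1,X_2] = ((2.2)·(-0.8) + (1.2)·(2.2) + (-3.8)·(3.2) + (-0.8)·(0.2) + (1.2)·(-4.8)) / 4 = -17.2/4 = -4.3
  S[X_2,X_2] = ((-0.8)·(-0.8) + (2.2)·(2.2) + (3.2)·(3.2) + (0.2)·(0.2) + (-4.8)·(-4.8)) / 4 = 38.8/4 = 9.7
  S = [[5.7, -4.3],
 [-4.3, 9.7]].

Step 3 — invert S. det(S) = 5.7·9.7 - (-4.3)² = 36.8.
  S^{-1} = (1/det) · [[d, -b], [-b, a]] = [[0.2636, 0.1168],
 [0.1168, 0.1549]].

Step 4 — quadratic form (x̄ - mu_0)^T · S^{-1} · (x̄ - mu_0):
  S^{-1} · (x̄ - mu_0) = (-0.106, 0.1386),
  (x̄ - mu_0)^T · [...] = (-1.2)·(-0.106) + (1.8)·(0.1386) = 0.3766.

Step 5 — scale by n: T² = 5 · 0.3766 = 1.8832.

T² ≈ 1.8832


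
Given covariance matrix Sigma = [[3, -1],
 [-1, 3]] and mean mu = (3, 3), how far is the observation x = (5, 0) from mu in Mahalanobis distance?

Step 1 — centre the observation: (x - mu) = (2, -3).

Step 2 — invert Sigma. det(Sigma) = 3·3 - (-1)² = 8.
  Sigma^{-1} = (1/det) · [[d, -b], [-b, a]] = [[0.375, 0.125],
 [0.125, 0.375]].

Step 3 — form the quadratic (x - mu)^T · Sigma^{-1} · (x - mu):
  Sigma^{-1} · (x - mu) = (0.375, -0.875).
  (x - mu)^T · [Sigma^{-1} · (x - mu)] = (2)·(0.375) + (-3)·(-0.875) = 3.375.

Step 4 — take square root: d = √(3.375) ≈ 1.8371.

d(x, mu) = √(3.375) ≈ 1.8371


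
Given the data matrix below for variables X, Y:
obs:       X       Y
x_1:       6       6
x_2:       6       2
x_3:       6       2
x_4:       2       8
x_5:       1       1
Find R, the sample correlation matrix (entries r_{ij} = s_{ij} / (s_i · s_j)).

Step 1 — column means:
  mean(X) = (6 + 6 + 6 + 2 + 1) / 5 = 21/5 = 4.2
  mean(Y) = (6 + 2 + 2 + 8 + 1) / 5 = 19/5 = 3.8

Step 2 — sample variances and covariances s[i,j] = (1/(n-1)) · Σ_k (x_{k,i} - mean_i) · (x_{k,j} - mean_j), with n-1 = 4:
  s[X,X] = ((1.8)·(1.8) + (1.8)·(1.8) + (1.8)·(1.8) + (-2.2)·(-2.2) + (-3.2)·(-3.2)) / 4 = 24.8/4 = 6.2
  s[X,Y] = ((1.8)·(2.2) + (1.8)·(-1.8) + (1.8)·(-1.8) + (-2.2)·(4.2) + (-3.2)·(-2.8)) / 4 = -2.8/4 = -0.7
  s[Y,Y] = ((2.2)·(2.2) + (-1.8)·(-1.8) + (-1.8)·(-1.8) + (4.2)·(4.2) + (-2.8)·(-2.8)) / 4 = 36.8/4 = 9.2
  Sample standard deviations s_i = √(s[i,i]):
  s(X) = √(6.2) = 2.49
  s(Y) = √(9.2) = 3.0332

Step 3 — r_{ij} = s_{ij} / (s_i · s_j):
  r[X,X] = 1 (diagonal).
  r[X,Y] = -0.7 / (2.49 · 3.0332) = -0.7 / 7.5525 = -0.0927
  r[Y,Y] = 1 (diagonal).

R is symmetric with unit diagonal. Assembling:

R = [[1, -0.0927],
 [-0.0927, 1]]


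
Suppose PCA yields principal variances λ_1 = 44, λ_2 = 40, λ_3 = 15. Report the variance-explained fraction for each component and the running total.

Step 1 — total variance = trace(Sigma) = Σ λ_i = 44 + 40 + 15 = 99.

Step 2 — fraction explained by component i = λ_i / Σ λ:
  PC1: 44/99 = 0.4444
  PC2: 40/99 = 0.404
  PC3: 15/99 = 0.1515

Step 3 — cumulative fraction after k components = (λ_1 + ... + λ_k) / Σ λ:
  k = 1: 44/99 = 0.4444
  k = 2: (44 + 40)/99 = 84/99 = 0.8485
  k = 3: (44 + 40 + 15)/99 = 99/99 = 1

Summary (fraction, with percent):

explained: PC1 0.4444 (44.44%), PC2 0.404 (40.4%), PC3 0.1515 (15.15%);  cumulative: 0.4444, 0.8485, 1


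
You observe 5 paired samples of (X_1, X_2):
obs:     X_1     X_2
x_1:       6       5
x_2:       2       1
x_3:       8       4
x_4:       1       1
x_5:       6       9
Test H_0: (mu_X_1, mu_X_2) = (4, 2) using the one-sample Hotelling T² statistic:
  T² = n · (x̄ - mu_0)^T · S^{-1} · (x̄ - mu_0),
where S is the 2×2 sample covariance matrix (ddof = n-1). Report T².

Step 1 — sample mean vector:
  mean(X_1) = (6 + 2 + 8 + 1 + 6) / 5 = 23/5 = 4.6
  mean(X_2) = (5 + 1 + 4 + 1 + 9) / 5 = 20/5 = 4
  x̄ = (4.6, 4),  deviation x̄ - mu_0 = (4.6, 4) - (4, 2) = (0.6, 2).

Step 2 — sample covariance matrix, S[i,j] = (1/(n-1)) · Σ_k (x_{k,i} - mean_i) · (x_{k,j} - mean_j), divisor n-1 = 4:
  S[X_1,X_1] = ((1.4)·(1.4) + (-2.6)·(-2.6) + (3.4)·(3.4) + (-3.6)·(-3.6) + (1.4)·(1.4)) / 4 = 35.2/4 = 8.8
  S[X_1,X_2] = ((1.4)·(1) + (-2.6)·(-3) + (3.4)·(0) + (-3.6)·(-3) + (1.4)·(5)) / 4 = 27/4 = 6.75
  S[X_2,X_2] = ((1)·(1) + (-3)·(-3) + (0)·(0) + (-3)·(-3) + (5)·(5)) / 4 = 44/4 = 11
  S = [[8.8, 6.75],
 [6.75, 11]].

Step 3 — invert S. det(S) = 8.8·11 - (6.75)² = 51.2375.
  S^{-1} = (1/det) · [[d, -b], [-b, a]] = [[0.2147, -0.1317],
 [-0.1317, 0.1717]].

Step 4 — quadratic form (x̄ - mu_0)^T · S^{-1} · (x̄ - mu_0):
  S^{-1} · (x̄ - mu_0) = (-0.1347, 0.2645),
  (x̄ - mu_0)^T · [...] = (0.6)·(-0.1347) + (2)·(0.2645) = 0.4481.

Step 5 — scale by n: T² = 5 · 0.4481 = 2.2405.

T² ≈ 2.2405


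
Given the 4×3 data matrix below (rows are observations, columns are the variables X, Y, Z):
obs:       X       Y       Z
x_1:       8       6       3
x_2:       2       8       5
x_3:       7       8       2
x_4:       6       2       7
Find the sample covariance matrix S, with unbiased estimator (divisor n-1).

Step 1 — column means:
  mean(X) = (8 + 2 + 7 + 6) / 4 = 23/4 = 5.75
  mean(Y) = (6 + 8 + 8 + 2) / 4 = 24/4 = 6
  mean(Z) = (3 + 5 + 2 + 7) / 4 = 17/4 = 4.25

Step 2 — sample covariance S[i,j] = (1/(n-1)) · Σ_k (x_{k,i} - mean_i) · (x_{k,j} - mean_j), with n-1 = 3.
  S[X,X] = ((2.25)·(2.25) + (-3.75)·(-3.75) + (1.25)·(1.25) + (0.25)·(0.25)) / 3 = 20.75/3 = 6.9167
  S[X,Y] = ((2.25)·(0) + (-3.75)·(2) + (1.25)·(2) + (0.25)·(-4)) / 3 = -6/3 = -2
  S[X,Z] = ((2.25)·(-1.25) + (-3.75)·(0.75) + (1.25)·(-2.25) + (0.25)·(2.75)) / 3 = -7.75/3 = -2.5833
  S[Y,Y] = ((0)·(0) + (2)·(2) + (2)·(2) + (-4)·(-4)) / 3 = 24/3 = 8
  S[Y,Z] = ((0)·(-1.25) + (2)·(0.75) + (2)·(-2.25) + (-4)·(2.75)) / 3 = -14/3 = -4.6667
  S[Z,Z] = ((-1.25)·(-1.25) + (0.75)·(0.75) + (-2.25)·(-2.25) + (2.75)·(2.75)) / 3 = 14.75/3 = 4.9167

S is symmetric (S[j,i] = S[i,j]). Assembling:

S = [[6.9167, -2, -2.5833],
 [-2, 8, -4.6667],
 [-2.5833, -4.6667, 4.9167]]


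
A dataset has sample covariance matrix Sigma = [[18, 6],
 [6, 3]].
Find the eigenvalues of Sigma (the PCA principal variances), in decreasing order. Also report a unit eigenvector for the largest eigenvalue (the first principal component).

Step 1 — characteristic polynomial of 2×2 Sigma:
  det(Sigma - λI) = λ² - trace · λ + det = 0.
  trace = 18 + 3 = 21, det = 18·3 - (6)² = 18.
Step 2 — discriminant:
  Δ = trace² - 4·det = 441 - 72 = 369.
Step 3 — eigenvalues:
  λ = (trace ± √Δ)/2 = (21 ± 19.2094)/2,
  λ_1 = 20.1047,  λ_2 = 0.8953.

Step 4 — unit eigenvector for λ_1: solve (Sigma - λ_1 I)v = 0. First row:
  (18 - 20.1047)·v_x + (6)·v_y = 0, i.e. (-2.1047)·v_x + (6)·v_y = 0,
  so v ∝ (b, λ_1 - a) = (6, 2.1047) = u.
  ||u|| = √((6)² + (2.1047)²) = √(40.4297) ≈ 6.3584,
  v_1 = u/||u|| ≈ (0.9436, 0.331) (||v_1|| = 1).

λ_1 = 20.1047,  λ_2 = 0.8953;  v_1 ≈ (0.9436, 0.331)


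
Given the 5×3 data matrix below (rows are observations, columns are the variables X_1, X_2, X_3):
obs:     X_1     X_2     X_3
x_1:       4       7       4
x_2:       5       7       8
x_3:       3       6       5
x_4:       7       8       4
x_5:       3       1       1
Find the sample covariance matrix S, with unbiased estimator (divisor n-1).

Step 1 — column means:
  mean(X_1) = (4 + 5 + 3 + 7 + 3) / 5 = 22/5 = 4.4
  mean(X_2) = (7 + 7 + 6 + 8 + 1) / 5 = 29/5 = 5.8
  mean(X_3) = (4 + 8 + 5 + 4 + 1) / 5 = 22/5 = 4.4

Step 2 — sample covariance S[i,j] = (1/(n-1)) · Σ_k (x_{k,i} - mean_i) · (x_{k,j} - mean_j), with n-1 = 4.
  S[X_1,X_1] = ((-0.4)·(-0.4) + (0.6)·(0.6) + (-1.4)·(-1.4) + (2.6)·(2.6) + (-1.4)·(-1.4)) / 4 = 11.2/4 = 2.8
  S[X_1,X_2] = ((-0.4)·(1.2) + (0.6)·(1.2) + (-1.4)·(0.2) + (2.6)·(2.2) + (-1.4)·(-4.8)) / 4 = 12.4/4 = 3.1
  S[X_1,X_3] = ((-0.4)·(-0.4) + (0.6)·(3.6) + (-1.4)·(0.6) + (2.6)·(-0.4) + (-1.4)·(-3.4)) / 4 = 5.2/4 = 1.3
  S[X_2,X_2] = ((1.2)·(1.2) + (1.2)·(1.2) + (0.2)·(0.2) + (2.2)·(2.2) + (-4.8)·(-4.8)) / 4 = 30.8/4 = 7.7
  S[X_2,X_3] = ((1.2)·(-0.4) + (1.2)·(3.6) + (0.2)·(0.6) + (2.2)·(-0.4) + (-4.8)·(-3.4)) / 4 = 19.4/4 = 4.85
  S[X_3,X_3] = ((-0.4)·(-0.4) + (3.6)·(3.6) + (0.6)·(0.6) + (-0.4)·(-0.4) + (-3.4)·(-3.4)) / 4 = 25.2/4 = 6.3

S is symmetric (S[j,i] = S[i,j]). Assembling:

S = [[2.8, 3.1, 1.3],
 [3.1, 7.7, 4.85],
 [1.3, 4.85, 6.3]]


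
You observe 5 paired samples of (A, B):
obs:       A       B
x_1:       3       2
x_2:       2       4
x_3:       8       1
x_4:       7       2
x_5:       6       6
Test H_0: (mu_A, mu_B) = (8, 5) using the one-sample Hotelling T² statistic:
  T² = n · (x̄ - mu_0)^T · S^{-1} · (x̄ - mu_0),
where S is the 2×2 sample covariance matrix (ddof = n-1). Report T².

Step 1 — sample mean vector:
  mean(A) = (3 + 2 + 8 + 7 + 6) / 5 = 26/5 = 5.2
  mean(B) = (2 + 4 + 1 + 2 + 6) / 5 = 15/5 = 3
  x̄ = (5.2, 3),  deviation x̄ - mu_0 = (5.2, 3) - (8, 5) = (-2.8, -2).

Step 2 — sample covariance matrix, S[i,j] = (1/(n-1)) · Σ_k (x_{k,i} - mean_i) · (x_{k,j} - mean_j), divisor n-1 = 4:
  S[A,A] = ((-2.2)·(-2.2) + (-3.2)·(-3.2) + (2.8)·(2.8) + (1.8)·(1.8) + (0.8)·(0.8)) / 4 = 26.8/4 = 6.7
  S[A,B] = ((-2.2)·(-1) + (-3.2)·(1) + (2.8)·(-2) + (1.8)·(-1) + (0.8)·(3)) / 4 = -6/4 = -1.5
  S[B,B] = ((-1)·(-1) + (1)·(1) + (-2)·(-2) + (-1)·(-1) + (3)·(3)) / 4 = 16/4 = 4
  S = [[6.7, -1.5],
 [-1.5, 4]].

Step 3 — invert S. det(S) = 6.7·4 - (-1.5)² = 24.55.
  S^{-1} = (1/det) · [[d, -b], [-b, a]] = [[0.1629, 0.0611],
 [0.0611, 0.2729]].

Step 4 — quadratic form (x̄ - mu_0)^T · S^{-1} · (x̄ - mu_0):
  S^{-1} · (x̄ - mu_0) = (-0.5784, -0.7169),
  (x̄ - mu_0)^T · [...] = (-2.8)·(-0.5784) + (-2)·(-0.7169) = 3.0534.

Step 5 — scale by n: T² = 5 · 3.0534 = 15.2668.

T² ≈ 15.2668


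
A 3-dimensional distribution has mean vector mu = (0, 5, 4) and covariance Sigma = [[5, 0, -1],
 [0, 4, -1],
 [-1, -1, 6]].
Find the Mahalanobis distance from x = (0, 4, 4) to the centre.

Step 1 — centre the observation: (x - mu) = (0, -1, 0).

Step 2 — invert Sigma (cofactor / det for 3×3, or solve directly):
  Sigma^{-1} = [[0.2072, 0.009, 0.036],
 [0.009, 0.2613, 0.045],
 [0.036, 0.045, 0.1802]].

Step 3 — form the quadratic (x - mu)^T · Sigma^{-1} · (x - mu):
  Sigma^{-1} · (x - mu) = (-0.009, -0.2613, -0.045).
  (x - mu)^T · [Sigma^{-1} · (x - mu)] = (0)·(-0.009) + (-1)·(-0.2613) + (0)·(-0.045) = 0.2613.

Step 4 — take square root: d = √(0.2613) ≈ 0.5111.

d(x, mu) = √(0.2613) ≈ 0.5111


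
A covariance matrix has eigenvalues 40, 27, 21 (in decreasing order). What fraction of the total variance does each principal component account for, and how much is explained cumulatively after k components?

Step 1 — total variance = trace(Sigma) = Σ λ_i = 40 + 27 + 21 = 88.

Step 2 — fraction explained by component i = λ_i / Σ λ:
  PC1: 40/88 = 0.4545
  PC2: 27/88 = 0.3068
  PC3: 21/88 = 0.2386

Step 3 — cumulative fraction after k components = (λ_1 + ... + λ_k) / Σ λ:
  k = 1: 40/88 = 0.4545
  k = 2: (40 + 27)/88 = 67/88 = 0.7614
  k = 3: (40 + 27 + 21)/88 = 88/88 = 1

Summary (fraction, with percent):

explained: PC1 0.4545 (45.45%), PC2 0.3068 (30.68%), PC3 0.2386 (23.86%);  cumulative: 0.4545, 0.7614, 1


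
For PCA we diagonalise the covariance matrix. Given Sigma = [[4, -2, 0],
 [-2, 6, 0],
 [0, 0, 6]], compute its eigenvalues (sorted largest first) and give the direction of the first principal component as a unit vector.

Step 1 — characteristic polynomial p(λ) = det(λI - Sigma) = λ³ - tr·λ² + c_1·λ - det, where tr = trace, c_1 = sum of the principal 2×2 minors, det = det(Sigma):
  tr = 4 + 6 + 6 = 16,
  c_1 = (4·6 - (-2)²) + (4·6 - (0)²) + (6·6 - (0)²) = 20 + 24 + 36 = 80,
  det = 4·(6·6 - (0)²) - (-2)·((-2)·6 - (0)·(0)) + (0)·((-2)·(0) - 6·(0)) = 4·(36) - (-2)·(-12) + (0)·(0) = 120.
  So p(λ) = λ³ - 16λ² + 80λ - 120.
Step 2 — look for an integer root (rational root theorem: any rational root is an integer divisor of 120). Testing λ = 6:
  p(6) = 216 - 576 + 480 - 120 = 0  ✓
  Dividing out (λ - 6): p(λ) = (λ - 6)(λ² - 10λ + 20).
Step 3 — remaining eigenvalues from the quadratic λ² - 10λ + 20 = 0:
  Δ = 10² - 4·20 = 100 - 80 = 20,  λ = (10 ± √20)/2 = (10 ± 4.4721)/2 ≈ 7.2361 or 2.7639.
  Sorted: λ_1 = 7.2361,  λ_2 = 6,  λ_3 = 2.7639  (check: sum = 16 = tr ✓).

Step 4 — unit eigenvector for λ_1 ≈ 7.2361: v spans the null space of (Sigma - λ_1 I), whose rows are
  r_1 = (-3.2361, -2, 0),  r_2 = (-2, -1.2361, 0),  r_3 = (0, 0, -1.2361).
  v is orthogonal to every row, so take v ∝ r_1 × r_3 = ((-2)·(-1.2361) - (0)·(0), (0)·(0) - (-3.2361)·(-1.2361), (-3.2361)·(0) - (-2)·(0)) ≈ (2.4721, -4, 0).
  Let u = (2.4721, -4, 0).
  ||u|| = √((2.4721)² + (-4)² + (0)²) = √(22.1115) ≈ 4.7023,  v_1 = u/||u|| ≈ (0.5257, -0.8507, 0) (||v_1|| = 1).

λ_1 = 7.2361,  λ_2 = 6,  λ_3 = 2.7639;  v_1 ≈ (0.5257, -0.8507, 0)


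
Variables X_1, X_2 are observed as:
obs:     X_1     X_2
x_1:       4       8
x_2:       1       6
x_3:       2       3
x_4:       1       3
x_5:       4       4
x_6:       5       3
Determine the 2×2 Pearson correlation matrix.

Step 1 — column means:
  mean(X_1) = (4 + 1 + 2 + 1 + 4 + 5) / 6 = 17/6 = 2.8333
  mean(X_2) = (8 + 6 + 3 + 3 + 4 + 3) / 6 = 27/6 = 4.5

Step 2 — sample variances and covariances s[i,j] = (1/(n-1)) · Σ_k (x_{k,i} - mean_i) · (x_{k,j} - mean_j), with n-1 = 5:
  s[X_1,X_1] = ((1.1667)·(1.1667) + (-1.8333)·(-1.8333) + (-0.8333)·(-0.8333) + (-1.8333)·(-1.8333) + (1.1667)·(1.1667) + (2.1667)·(2.1667)) / 5 = 14.8333/5 = 2.9667
  s[X_1,X_2] = ((1.1667)·(3.5) + (-1.8333)·(1.5) + (-0.8333)·(-1.5) + (-1.8333)·(-1.5) + (1.1667)·(-0.5) + (2.1667)·(-1.5)) / 5 = 1.5/5 = 0.3
  s[X_2,X_2] = ((3.5)·(3.5) + (1.5)·(1.5) + (-1.5)·(-1.5) + (-1.5)·(-1.5) + (-0.5)·(-0.5) + (-1.5)·(-1.5)) / 5 = 21.5/5 = 4.3
  Sample standard deviations s_i = √(s[i,i]):
  s(X_1) = √(2.9667) = 1.7224
  s(X_2) = √(4.3) = 2.0736

Step 3 — r_{ij} = s_{ij} / (s_i · s_j):
  r[X_1,X_1] = 1 (diagonal).
  r[X_1,X_2] = 0.3 / (1.7224 · 2.0736) = 0.3 / 3.5716 = 0.084
  r[X_2,X_2] = 1 (diagonal).

R is symmetric with unit diagonal. Assembling:

R = [[1, 0.084],
 [0.084, 1]]


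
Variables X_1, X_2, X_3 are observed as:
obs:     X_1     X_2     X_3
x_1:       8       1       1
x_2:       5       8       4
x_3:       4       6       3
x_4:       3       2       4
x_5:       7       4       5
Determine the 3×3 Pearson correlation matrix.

Step 1 — column means:
  mean(X_1) = (8 + 5 + 4 + 3 + 7) / 5 = 27/5 = 5.4
  mean(X_2) = (1 + 8 + 6 + 2 + 4) / 5 = 21/5 = 4.2
  mean(X_3) = (1 + 4 + 3 + 4 + 5) / 5 = 17/5 = 3.4

Step 2 — sample variances and covariances s[i,j] = (1/(n-1)) · Σ_k (x_{k,i} - mean_i) · (x_{k,j} - mean_j), with n-1 = 4:
  s[X_1,X_1] = ((2.6)·(2.6) + (-0.4)·(-0.4) + (-1.4)·(-1.4) + (-2.4)·(-2.4) + (1.6)·(1.6)) / 4 = 17.2/4 = 4.3
  s[X_1,X_2] = ((2.6)·(-3.2) + (-0.4)·(3.8) + (-1.4)·(1.8) + (-2.4)·(-2.2) + (1.6)·(-0.2)) / 4 = -7.4/4 = -1.85
  s[X_1,X_3] = ((2.6)·(-2.4) + (-0.4)·(0.6) + (-1.4)·(-0.4) + (-2.4)·(0.6) + (1.6)·(1.6)) / 4 = -4.8/4 = -1.2
  s[X_2,X_2] = ((-3.2)·(-3.2) + (3.8)·(3.8) + (1.8)·(1.8) + (-2.2)·(-2.2) + (-0.2)·(-0.2)) / 4 = 32.8/4 = 8.2
  s[X_2,X_3] = ((-3.2)·(-2.4) + (3.8)·(0.6) + (1.8)·(-0.4) + (-2.2)·(0.6) + (-0.2)·(1.6)) / 4 = 7.6/4 = 1.9
  s[X_3,X_3] = ((-2.4)·(-2.4) + (0.6)·(0.6) + (-0.4)·(-0.4) + (0.6)·(0.6) + (1.6)·(1.6)) / 4 = 9.2/4 = 2.3
  Sample standard deviations s_i = √(s[i,i]):
  s(X_1) = √(4.3) = 2.0736
  s(X_2) = √(8.2) = 2.8636
  s(X_3) = √(2.3) = 1.5166

Step 3 — r_{ij} = s_{ij} / (s_i · s_j):
  r[X_1,X_1] = 1 (diagonal).
  r[X_1,X_2] = -1.85 / (2.0736 · 2.8636) = -1.85 / 5.938 = -0.3116
  r[X_1,X_3] = -1.2 / (2.0736 · 1.5166) = -1.2 / 3.1448 = -0.3816
  r[X_2,X_2] = 1 (diagonal).
  r[X_2,X_3] = 1.9 / (2.8636 · 1.5166) = 1.9 / 4.3428 = 0.4375
  r[X_3,X_3] = 1 (diagonal).

R is symmetric with unit diagonal. Assembling:

R = [[1, -0.3116, -0.3816],
 [-0.3116, 1, 0.4375],
 [-0.3816, 0.4375, 1]]


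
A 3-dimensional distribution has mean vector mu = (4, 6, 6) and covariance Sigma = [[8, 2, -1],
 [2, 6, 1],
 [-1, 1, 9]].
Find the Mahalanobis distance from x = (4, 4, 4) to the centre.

Step 1 — centre the observation: (x - mu) = (0, -2, -2).

Step 2 — invert Sigma (cofactor / det for 3×3, or solve directly):
  Sigma^{-1} = [[0.1402, -0.0503, 0.0212],
 [-0.0503, 0.1878, -0.0265],
 [0.0212, -0.0265, 0.1164]].

Step 3 — form the quadratic (x - mu)^T · Sigma^{-1} · (x - mu):
  Sigma^{-1} · (x - mu) = (0.0582, -0.3228, -0.1799).
  (x - mu)^T · [Sigma^{-1} · (x - mu)] = (0)·(0.0582) + (-2)·(-0.3228) + (-2)·(-0.1799) = 1.0053.

Step 4 — take square root: d = √(1.0053) ≈ 1.0026.

d(x, mu) = √(1.0053) ≈ 1.0026


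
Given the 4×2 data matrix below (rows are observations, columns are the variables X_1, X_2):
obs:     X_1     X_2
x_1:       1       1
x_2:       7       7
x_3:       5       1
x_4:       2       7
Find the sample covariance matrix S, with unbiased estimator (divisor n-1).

Step 1 — column means:
  mean(X_1) = (1 + 7 + 5 + 2) / 4 = 15/4 = 3.75
  mean(X_2) = (1 + 7 + 1 + 7) / 4 = 16/4 = 4

Step 2 — sample covariance S[i,j] = (1/(n-1)) · Σ_k (x_{k,i} - mean_i) · (x_{k,j} - mean_j), with n-1 = 3.
  S[X_1,X_1] = ((-2.75)·(-2.75) + (3.25)·(3.25) + (1.25)·(1.25) + (-1.75)·(-1.75)) / 3 = 22.75/3 = 7.5833
  S[X_1,X_2] = ((-2.75)·(-3) + (3.25)·(3) + (1.25)·(-3) + (-1.75)·(3)) / 3 = 9/3 = 3
  S[X_2,X_2] = ((-3)·(-3) + (3)·(3) + (-3)·(-3) + (3)·(3)) / 3 = 36/3 = 12

S is symmetric (S[j,i] = S[i,j]). Assembling:

S = [[7.5833, 3],
 [3, 12]]


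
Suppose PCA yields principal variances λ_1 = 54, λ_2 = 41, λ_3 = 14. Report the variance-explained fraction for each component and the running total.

Step 1 — total variance = trace(Sigma) = Σ λ_i = 54 + 41 + 14 = 109.

Step 2 — fraction explained by component i = λ_i / Σ λ:
  PC1: 54/109 = 0.4954
  PC2: 41/109 = 0.3761
  PC3: 14/109 = 0.1284

Step 3 — cumulative fraction after k components = (λ_1 + ... + λ_k) / Σ λ:
  k = 1: 54/109 = 0.4954
  k = 2: (54 + 41)/109 = 95/109 = 0.8716
  k = 3: (54 + 41 + 14)/109 = 109/109 = 1

Summary (fraction, with percent):

explained: PC1 0.4954 (49.54%), PC2 0.3761 (37.61%), PC3 0.1284 (12.84%);  cumulative: 0.4954, 0.8716, 1


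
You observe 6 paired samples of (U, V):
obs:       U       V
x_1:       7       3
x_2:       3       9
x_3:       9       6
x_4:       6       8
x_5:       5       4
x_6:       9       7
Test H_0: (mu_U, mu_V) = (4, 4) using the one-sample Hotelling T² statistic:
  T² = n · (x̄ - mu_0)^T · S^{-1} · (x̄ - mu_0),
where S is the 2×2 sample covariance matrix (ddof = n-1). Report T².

Step 1 — sample mean vector:
  mean(U) = (7 + 3 + 9 + 6 + 5 + 9) / 6 = 39/6 = 6.5
  mean(V) = (3 + 9 + 6 + 8 + 4 + 7) / 6 = 37/6 = 6.1667
  x̄ = (6.5, 6.1667),  deviation x̄ - mu_0 = (6.5, 6.1667) - (4, 4) = (2.5, 2.1667).

Step 2 — sample covariance matrix, S[i,j] = (1/(n-1)) · Σ_k (x_{k,i} - mean_i) · (x_{k,j} - mean_j), divisor n-1 = 5:
  S[U,U] = ((0.5)·(0.5) + (-3.5)·(-3.5) + (2.5)·(2.5) + (-0.5)·(-0.5) + (-1.5)·(-1.5) + (2.5)·(2.5)) / 5 = 27.5/5 = 5.5
  S[U,V] = ((0.5)·(-3.1667) + (-3.5)·(2.8333) + (2.5)·(-0.1667) + (-0.5)·(1.8333) + (-1.5)·(-2.1667) + (2.5)·(0.8333)) / 5 = -7.5/5 = -1.5
  S[V,V] = ((-3.1667)·(-3.1667) + (2.8333)·(2.8333) + (-0.1667)·(-0.1667) + (1.8333)·(1.8333) + (-2.1667)·(-2.1667) + (0.8333)·(0.8333)) / 5 = 26.8333/5 = 5.3667
  S = [[5.5, -1.5],
 [-1.5, 5.3667]].

Step 3 — invert S. det(S) = 5.5·5.3667 - (-1.5)² = 27.2667.
  S^{-1} = (1/det) · [[d, -b], [-b, a]] = [[0.1968, 0.055],
 [0.055, 0.2017]].

Step 4 — quadratic form (x̄ - mu_0)^T · S^{-1} · (x̄ - mu_0):
  S^{-1} · (x̄ - mu_0) = (0.6112, 0.5746),
  (x̄ - mu_0)^T · [...] = (2.5)·(0.6112) + (2.1667)·(0.5746) = 2.773.

Step 5 — scale by n: T² = 6 · 2.773 = 16.6381.

T² ≈ 16.6381


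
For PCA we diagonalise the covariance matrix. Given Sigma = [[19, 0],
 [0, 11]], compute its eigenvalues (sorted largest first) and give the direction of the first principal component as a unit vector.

Step 1 — characteristic polynomial of 2×2 Sigma:
  det(Sigma - λI) = λ² - trace · λ + det = 0.
  trace = 19 + 11 = 30, det = 19·11 - (0)² = 209.
Step 2 — discriminant:
  Δ = trace² - 4·det = 900 - 836 = 64.
Step 3 — eigenvalues:
  λ = (trace ± √Δ)/2 = (30 ± 8)/2,
  λ_1 = 19,  λ_2 = 11.

Step 4 — unit eigenvector for λ_1: Sigma is diagonal, so its eigenvectors are the coordinate axes. λ_1 = 19 is the diagonal entry on the first coordinate axis, hence
  v_1 = (1, 0) (||v_1|| = 1).

λ_1 = 19,  λ_2 = 11;  v_1 ≈ (1, 0)


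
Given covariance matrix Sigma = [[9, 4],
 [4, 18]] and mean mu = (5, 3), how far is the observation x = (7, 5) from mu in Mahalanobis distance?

Step 1 — centre the observation: (x - mu) = (2, 2).

Step 2 — invert Sigma. det(Sigma) = 9·18 - (4)² = 146.
  Sigma^{-1} = (1/det) · [[d, -b], [-b, a]] = [[0.1233, -0.0274],
 [-0.0274, 0.0616]].

Step 3 — form the quadratic (x - mu)^T · Sigma^{-1} · (x - mu):
  Sigma^{-1} · (x - mu) = (0.1918, 0.0685).
  (x - mu)^T · [Sigma^{-1} · (x - mu)] = (2)·(0.1918) + (2)·(0.0685) = 0.5205.

Step 4 — take square root: d = √(0.5205) ≈ 0.7215.

d(x, mu) = √(0.5205) ≈ 0.7215


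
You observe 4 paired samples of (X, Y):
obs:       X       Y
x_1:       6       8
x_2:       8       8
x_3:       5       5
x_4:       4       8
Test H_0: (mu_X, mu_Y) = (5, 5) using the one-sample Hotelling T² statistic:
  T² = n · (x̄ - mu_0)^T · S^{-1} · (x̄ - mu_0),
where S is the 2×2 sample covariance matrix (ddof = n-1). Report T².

Step 1 — sample mean vector:
  mean(X) = (6 + 8 + 5 + 4) / 4 = 23/4 = 5.75
  mean(Y) = (8 + 8 + 5 + 8) / 4 = 29/4 = 7.25
  x̄ = (5.75, 7.25),  deviation x̄ - mu_0 = (5.75, 7.25) - (5, 5) = (0.75, 2.25).

Step 2 — sample covariance matrix, S[i,j] = (1/(n-1)) · Σ_k (x_{k,i} - mean_i) · (x_{k,j} - mean_j), divisor n-1 = 3:
  S[X,X] = ((0.25)·(0.25) + (2.25)·(2.25) + (-0.75)·(-0.75) + (-1.75)·(-1.75)) / 3 = 8.75/3 = 2.9167
  S[X,Y] = ((0.25)·(0.75) + (2.25)·(0.75) + (-0.75)·(-2.25) + (-1.75)·(0.75)) / 3 = 2.25/3 = 0.75
  S[Y,Y] = ((0.75)·(0.75) + (0.75)·(0.75) + (-2.25)·(-2.25) + (0.75)·(0.75)) / 3 = 6.75/3 = 2.25
  S = [[2.9167, 0.75],
 [0.75, 2.25]].

Step 3 — invert S. det(S) = 2.9167·2.25 - (0.75)² = 6.
  S^{-1} = (1/det) · [[d, -b], [-b, a]] = [[0.375, -0.125],
 [-0.125, 0.4861]].

Step 4 — quadratic form (x̄ - mu_0)^T · S^{-1} · (x̄ - mu_0):
  S^{-1} · (x̄ - mu_0) = (0, 1),
  (x̄ - mu_0)^T · [...] = (0.75)·(0) + (2.25)·(1) = 2.25.

Step 5 — scale by n: T² = 4 · 2.25 = 9.

T² ≈ 9
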